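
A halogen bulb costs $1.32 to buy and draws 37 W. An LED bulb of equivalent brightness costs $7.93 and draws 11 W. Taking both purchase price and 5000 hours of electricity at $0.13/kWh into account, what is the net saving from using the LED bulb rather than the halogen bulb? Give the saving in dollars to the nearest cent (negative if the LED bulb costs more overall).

$10.29

halogen bulb: $1.32 + (37/1000) kW × 5000 h × $0.13 = $1.32 + $24.05 = $25.37
LED bulb: $7.93 + (11/1000) kW × 5000 h × $0.13 = $7.93 + $7.15 = $15.08
Saving = $25.37 − $15.08 = $10.29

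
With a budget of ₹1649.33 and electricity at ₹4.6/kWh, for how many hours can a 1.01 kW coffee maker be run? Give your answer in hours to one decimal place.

355.0 h

Energy available = ₹1649.33 ÷ ₹4.6/kWh = 358.55 kWh
Hours = 358.55 kWh ÷ 1.01 kW = 355.0 h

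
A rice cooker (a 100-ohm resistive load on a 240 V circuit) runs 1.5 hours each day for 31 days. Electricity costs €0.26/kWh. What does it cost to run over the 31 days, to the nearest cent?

€6.96

Power = V²/R = 240²/100 = 576 W = 0.576 kW
Runtime = 1.5 h/day × 31 days = 46.5 h
Energy = 0.576 kW × 46.5 h = 26.784 kWh
Cost = 26.784 kWh × €0.26/kWh = €6.96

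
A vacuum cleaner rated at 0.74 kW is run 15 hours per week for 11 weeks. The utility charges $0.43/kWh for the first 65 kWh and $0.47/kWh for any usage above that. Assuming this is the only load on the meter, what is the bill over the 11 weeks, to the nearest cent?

Runtime = 15 h/week × 11 weeks = 165 h
Energy = 0.74 kW × 165 h = 122.1 kWh
Tier 1 (0–65 kWh): 65 × $0.43 = $27.95
Above 65 kWh: 57.1 × $0.47 = $26.837
Bill = $54.79

$54.79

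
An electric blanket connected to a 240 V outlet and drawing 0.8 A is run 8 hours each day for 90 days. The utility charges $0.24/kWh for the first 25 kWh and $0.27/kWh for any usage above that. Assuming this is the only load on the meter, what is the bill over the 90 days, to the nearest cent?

Power = 0.8 A × 240 V = 192 W = 0.192 kW
Runtime = 8 h/day × 90 days = 720 h
Energy = 0.192 kW × 720 h = 138.24 kWh
Tier 1 (0–25 kWh): 25 × $0.24 = $6
Above 25 kWh: 113.24 × $0.27 = $30.5748
Bill = $36.57

$36.57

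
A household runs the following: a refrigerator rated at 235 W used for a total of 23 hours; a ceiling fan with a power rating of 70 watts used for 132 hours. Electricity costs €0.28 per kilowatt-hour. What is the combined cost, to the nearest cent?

refrigerator: 0.235 kW × 23 h = 5.405 kWh
ceiling fan: 0.07 kW × 132 h = 9.24 kWh
Total energy = 14.645 kWh
Cost = 14.645 × €0.28 = €4.10

€4.10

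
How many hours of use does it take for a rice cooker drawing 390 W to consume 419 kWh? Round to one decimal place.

1074.4 h

Hours = 419 kWh ÷ 0.39 kW = 1074.4 h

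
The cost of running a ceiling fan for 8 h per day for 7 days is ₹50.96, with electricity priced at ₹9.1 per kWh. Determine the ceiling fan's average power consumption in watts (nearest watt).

Energy = ₹50.96 ÷ ₹9.1/kWh = 5.6 kWh
Runtime = 8 h/day × 7 days = 56 h
Power = 5.6 kWh ÷ 56 h = 0.1 kW = 100 W

100 W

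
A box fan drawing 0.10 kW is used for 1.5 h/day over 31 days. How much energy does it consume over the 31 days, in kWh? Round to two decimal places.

Runtime = 1.5 h/day × 31 days = 46.5 h
Energy = 0.1 kW × 46.5 h = 4.65 kWh

4.65 kWh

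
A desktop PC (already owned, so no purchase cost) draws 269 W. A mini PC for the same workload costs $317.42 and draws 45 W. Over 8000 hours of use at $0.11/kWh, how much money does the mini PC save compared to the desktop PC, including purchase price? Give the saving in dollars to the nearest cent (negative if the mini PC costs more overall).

-$120.30

desktop PC: $0.00 + (269/1000) kW × 8000 h × $0.11 = $0.00 + $236.72 = $236.72
mini PC: $317.42 + (45/1000) kW × 8000 h × $0.11 = $317.42 + $39.6 = $357.02
Saving = $236.72 − $357.02 = −$120.3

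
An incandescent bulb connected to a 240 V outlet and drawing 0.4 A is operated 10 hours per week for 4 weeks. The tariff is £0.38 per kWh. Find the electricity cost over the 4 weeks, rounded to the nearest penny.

£1.46

Power = 0.4 A × 240 V = 96 W = 0.096 kW
Runtime = 10 h/week × 4 weeks = 40 h
Energy = 0.096 kW × 40 h = 3.84 kWh
Cost = 3.84 kWh × £0.38/kWh = £1.46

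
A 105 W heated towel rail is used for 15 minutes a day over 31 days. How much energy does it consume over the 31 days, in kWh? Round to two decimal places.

0.81 kWh

Runtime = 15 min × 31 = 465 min = 7.75 h
Energy = 0.105 kW × 7.75 h = 0.81375 kWh ≈ 0.81 kWh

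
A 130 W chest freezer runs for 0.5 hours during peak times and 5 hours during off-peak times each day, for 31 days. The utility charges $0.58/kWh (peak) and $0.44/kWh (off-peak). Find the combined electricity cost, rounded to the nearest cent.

$10.03

Peak energy = 0.13 kW × 0.5 h × 31 = 2.015 kWh
Off-peak energy = 0.13 kW × 5 h × 31 = 20.15 kWh
Cost = 2.015 × $0.58 + 20.15 × $0.44 = $1.1687 + $8.866 = $10.03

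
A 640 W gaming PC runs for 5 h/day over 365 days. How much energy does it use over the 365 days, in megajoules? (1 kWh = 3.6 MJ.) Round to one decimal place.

Runtime = 5 h/day × 365 days = 1825 h
Energy = 0.64 kW × 1825 h = 1168 kWh
= 1168 × 3.6 MJ = 4204.8 MJ

4204.8 MJ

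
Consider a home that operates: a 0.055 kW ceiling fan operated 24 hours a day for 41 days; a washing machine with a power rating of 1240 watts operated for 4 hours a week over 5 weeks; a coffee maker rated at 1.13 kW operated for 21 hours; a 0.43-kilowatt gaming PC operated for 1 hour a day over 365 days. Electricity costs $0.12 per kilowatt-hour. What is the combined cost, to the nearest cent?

$31.15

ceiling fan: Runtime = 24 h × 41 = 984 h
ceiling fan: 0.055 kW × 984 h = 54.12 kWh
washing machine: Runtime = 4 h/week × 5 weeks = 20 h
washing machine: 1.24 kW × 20 h = 24.8 kWh
coffee maker: 1.13 kW × 21 h = 23.73 kWh
gaming PC: Runtime = 1 h/day × 365 days = 365 h
gaming PC: 0.43 kW × 365 h = 156.95 kWh
Total energy = 259.6 kWh
Cost = 259.6 × $0.12 = $31.15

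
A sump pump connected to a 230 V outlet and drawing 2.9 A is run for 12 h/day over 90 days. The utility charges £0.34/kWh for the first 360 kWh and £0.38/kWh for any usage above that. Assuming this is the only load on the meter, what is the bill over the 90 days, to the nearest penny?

Power = 2.9 A × 230 V = 667 W = 0.667 kW
Runtime = 12 h/day × 90 days = 1080 h
Energy = 0.667 kW × 1080 h = 720.36 kWh
Tier 1 (0–360 kWh): 360 × £0.34 = £122.4
Above 360 kWh: 360.36 × £0.38 = £136.9368
Bill = £259.34

£259.34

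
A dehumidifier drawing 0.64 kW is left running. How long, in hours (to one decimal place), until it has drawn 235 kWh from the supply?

367.2 h

Hours = 235 kWh ÷ 0.64 kW = 367.2 h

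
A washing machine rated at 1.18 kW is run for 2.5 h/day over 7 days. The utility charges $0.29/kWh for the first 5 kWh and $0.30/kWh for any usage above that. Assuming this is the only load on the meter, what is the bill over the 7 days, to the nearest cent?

$6.15

Runtime = 2.5 h/day × 7 days = 17.5 h
Energy = 1.18 kW × 17.5 h = 20.65 kWh
Tier 1 (0–5 kWh): 5 × $0.29 = $1.45
Above 5 kWh: 15.65 × $0.30 = $4.695
Bill = $6.15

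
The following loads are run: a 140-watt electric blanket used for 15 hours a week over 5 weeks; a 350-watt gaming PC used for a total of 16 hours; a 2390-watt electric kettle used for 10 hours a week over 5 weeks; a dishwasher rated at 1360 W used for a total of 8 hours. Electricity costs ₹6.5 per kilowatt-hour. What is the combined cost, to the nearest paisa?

electric blanket: Runtime = 15 h/week × 5 weeks = 75 h
electric blanket: 0.14 kW × 75 h = 10.5 kWh
gaming PC: 0.35 kW × 16 h = 5.6 kWh
electric kettle: Runtime = 10 h/week × 5 weeks = 50 h
electric kettle: 2.39 kW × 50 h = 119.5 kWh
dishwasher: 1.36 kW × 8 h = 10.88 kWh
Total energy = 146.48 kWh
Cost = 146.48 × ₹6.5 = ₹952.12

₹952.12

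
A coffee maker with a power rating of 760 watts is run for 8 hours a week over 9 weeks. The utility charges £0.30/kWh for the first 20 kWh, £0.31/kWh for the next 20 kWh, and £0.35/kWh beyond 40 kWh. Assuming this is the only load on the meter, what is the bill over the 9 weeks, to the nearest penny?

£17.35

Runtime = 8 h/week × 9 weeks = 72 h
Energy = 0.76 kW × 72 h = 54.72 kWh
Tier 1 (0–20 kWh): 20 × £0.30 = £6
Tier 2 (20–40 kWh): 20 × £0.31 = £6.2
Above 40 kWh: 14.72 × £0.35 = £5.152
Bill = £17.35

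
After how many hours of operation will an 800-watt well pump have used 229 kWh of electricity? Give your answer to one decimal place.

Hours = 229 kWh ÷ 0.8 kW = 286.3 h

286.3 h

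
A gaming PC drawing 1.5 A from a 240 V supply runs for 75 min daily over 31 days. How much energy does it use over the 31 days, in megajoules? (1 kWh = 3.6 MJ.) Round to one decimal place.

50.2 MJ

Power = 1.5 A × 240 V = 360 W = 0.36 kW
Runtime = 75 min × 31 = 2325 min = 38.75 h
Energy = 0.36 kW × 38.75 h = 13.95 kWh
= 13.95 × 3.6 MJ = 50.2 MJ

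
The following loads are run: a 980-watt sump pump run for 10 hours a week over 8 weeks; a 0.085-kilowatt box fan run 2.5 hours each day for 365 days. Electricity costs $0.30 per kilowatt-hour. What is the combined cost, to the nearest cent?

sump pump: Runtime = 10 h/week × 8 weeks = 80 h
sump pump: 0.98 kW × 80 h = 78.4 kWh
box fan: Runtime = 2.5 h/day × 365 days = 912.5 h
box fan: 0.085 kW × 912.5 h = 77.5625 kWh
Total energy = 155.9625 kWh
Cost = 155.9625 × $0.30 = $46.79

$46.79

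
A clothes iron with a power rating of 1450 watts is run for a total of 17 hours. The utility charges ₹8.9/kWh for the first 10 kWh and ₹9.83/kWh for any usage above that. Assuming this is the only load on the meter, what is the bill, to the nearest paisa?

Energy = 1.45 kW × 17 h = 24.65 kWh
Tier 1 (0–10 kWh): 10 × ₹8.9 = ₹89
Above 10 kWh: 14.65 × ₹9.83 = ₹144.0095
Bill = ₹233.01

₹233.01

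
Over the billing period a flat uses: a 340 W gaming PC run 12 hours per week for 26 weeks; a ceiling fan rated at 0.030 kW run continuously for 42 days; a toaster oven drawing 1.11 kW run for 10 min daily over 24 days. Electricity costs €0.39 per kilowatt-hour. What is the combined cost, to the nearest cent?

€54.90

gaming PC: Runtime = 12 h/week × 26 weeks = 312 h
gaming PC: 0.34 kW × 312 h = 106.08 kWh
ceiling fan: Runtime = 24 h × 42 = 1008 h
ceiling fan: 0.03 kW × 1008 h = 30.24 kWh
toaster oven: Runtime = 10 min × 24 = 240 min = 4 h
toaster oven: 1.11 kW × 4 h = 4.44 kWh
Total energy = 140.76 kWh
Cost = 140.76 × €0.39 = €54.90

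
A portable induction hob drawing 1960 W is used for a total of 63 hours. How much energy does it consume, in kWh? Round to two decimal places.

123.48 kWh

Energy = 1.96 kW × 63 h = 123.48 kWh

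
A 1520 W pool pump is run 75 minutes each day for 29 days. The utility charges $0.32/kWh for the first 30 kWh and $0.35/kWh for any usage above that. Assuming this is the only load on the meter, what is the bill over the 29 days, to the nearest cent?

$18.39

Runtime = 75 min × 29 = 2175 min = 36.25 h
Energy = 1.52 kW × 36.25 h = 55.1 kWh
Tier 1 (0–30 kWh): 30 × $0.32 = $9.6
Above 30 kWh: 25.1 × $0.35 = $8.785
Bill = $18.39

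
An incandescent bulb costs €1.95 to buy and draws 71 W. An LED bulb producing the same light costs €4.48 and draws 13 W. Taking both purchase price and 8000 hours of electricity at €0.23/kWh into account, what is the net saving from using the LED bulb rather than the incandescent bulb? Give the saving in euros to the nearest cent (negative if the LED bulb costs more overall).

€104.19

incandescent bulb: €1.95 + (71/1000) kW × 8000 h × €0.23 = €1.95 + €130.64 = €132.59
LED bulb: €4.48 + (13/1000) kW × 8000 h × €0.23 = €4.48 + €23.92 = €28.4
Saving = €132.59 − €28.4 = €104.19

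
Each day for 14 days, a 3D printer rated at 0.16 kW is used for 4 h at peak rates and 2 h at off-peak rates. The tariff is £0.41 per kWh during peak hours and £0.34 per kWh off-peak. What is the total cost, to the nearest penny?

Peak energy = 0.16 kW × 4 h × 14 = 8.96 kWh
Off-peak energy = 0.16 kW × 2 h × 14 = 4.48 kWh
Cost = 8.96 × £0.41 + 4.48 × £0.34 = £3.6736 + £1.5232 = £5.20

£5.20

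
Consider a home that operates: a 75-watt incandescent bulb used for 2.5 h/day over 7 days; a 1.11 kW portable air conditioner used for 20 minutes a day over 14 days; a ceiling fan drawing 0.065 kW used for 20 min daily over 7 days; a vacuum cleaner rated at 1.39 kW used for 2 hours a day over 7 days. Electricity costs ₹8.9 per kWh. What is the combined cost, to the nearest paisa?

incandescent bulb: Runtime = 2.5 h/day × 7 days = 17.5 h
incandescent bulb: 0.075 kW × 17.5 h = 1.3125 kWh
portable air conditioner: Runtime = 20 min × 14 = 280 min = 4.666666… h
portable air conditioner: 1.11 kW × 4.666666… h = 5.18 kWh
ceiling fan: Runtime = 20 min × 7 = 140 min = 2.333333… h
ceiling fan: 0.065 kW × 2.333333… h = 0.151666… kWh
vacuum cleaner: Runtime = 2 h/day × 7 days = 14 h
vacuum cleaner: 1.39 kW × 14 h = 19.46 kWh
Total energy = 26.104166… kWh
Cost = 26.104166… × ₹8.9 = ₹232.33

₹232.33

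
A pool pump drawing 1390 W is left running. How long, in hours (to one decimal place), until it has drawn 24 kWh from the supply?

17.3 h

Hours = 24 kWh ÷ 1.39 kW = 17.3 h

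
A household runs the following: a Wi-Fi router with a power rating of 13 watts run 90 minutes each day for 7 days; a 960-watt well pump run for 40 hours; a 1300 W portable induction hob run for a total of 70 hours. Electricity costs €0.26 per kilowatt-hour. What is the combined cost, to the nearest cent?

Wi-Fi router: Runtime = 90 min × 7 = 630 min = 10.5 h
Wi-Fi router: 0.013 kW × 10.5 h = 0.1365 kWh
well pump: 0.96 kW × 40 h = 38.4 kWh
portable induction hob: 1.3 kW × 70 h = 91 kWh
Total energy = 129.5365 kWh
Cost = 129.5365 × €0.26 = €33.68

€33.68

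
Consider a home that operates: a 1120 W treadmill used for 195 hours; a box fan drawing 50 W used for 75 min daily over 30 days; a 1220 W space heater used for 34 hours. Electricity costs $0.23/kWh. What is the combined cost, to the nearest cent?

$60.20

treadmill: 1.12 kW × 195 h = 218.4 kWh
box fan: Runtime = 75 min × 30 = 2250 min = 37.5 h
box fan: 0.05 kW × 37.5 h = 1.875 kWh
space heater: 1.22 kW × 34 h = 41.48 kWh
Total energy = 261.755 kWh
Cost = 261.755 × $0.23 = $60.20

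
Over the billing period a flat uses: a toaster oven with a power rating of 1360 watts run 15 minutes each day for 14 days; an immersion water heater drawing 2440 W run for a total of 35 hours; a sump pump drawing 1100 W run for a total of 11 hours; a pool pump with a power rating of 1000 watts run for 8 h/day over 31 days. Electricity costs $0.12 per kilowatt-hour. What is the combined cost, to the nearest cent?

toaster oven: Runtime = 15 min × 14 = 210 min = 3.5 h
toaster oven: 1.36 kW × 3.5 h = 4.76 kWh
immersion water heater: 2.44 kW × 35 h = 85.4 kWh
sump pump: 1.1 kW × 11 h = 12.1 kWh
pool pump: Runtime = 8 h/day × 31 days = 248 h
pool pump: 1 kW × 248 h = 248 kWh
Total energy = 350.26 kWh
Cost = 350.26 × $0.12 = $42.03

$42.03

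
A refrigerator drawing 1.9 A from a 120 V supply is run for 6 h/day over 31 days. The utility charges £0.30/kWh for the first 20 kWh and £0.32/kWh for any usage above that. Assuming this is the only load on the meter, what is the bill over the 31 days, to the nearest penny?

Power = 1.9 A × 120 V = 228 W = 0.228 kW
Runtime = 6 h/day × 31 days = 186 h
Energy = 0.228 kW × 186 h = 42.408 kWh
Tier 1 (0–20 kWh): 20 × £0.30 = £6
Above 20 kWh: 22.408 × £0.32 = £7.17056
Bill = £13.17

£13.17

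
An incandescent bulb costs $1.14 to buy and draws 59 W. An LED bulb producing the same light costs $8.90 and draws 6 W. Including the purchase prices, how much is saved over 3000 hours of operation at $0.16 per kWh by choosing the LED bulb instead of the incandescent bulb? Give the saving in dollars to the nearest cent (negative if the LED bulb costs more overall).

$17.68

incandescent bulb: $1.14 + (59/1000) kW × 3000 h × $0.16 = $1.14 + $28.32 = $29.46
LED bulb: $8.90 + (6/1000) kW × 3000 h × $0.16 = $8.90 + $2.88 = $11.78
Saving = $29.46 − $11.78 = $17.68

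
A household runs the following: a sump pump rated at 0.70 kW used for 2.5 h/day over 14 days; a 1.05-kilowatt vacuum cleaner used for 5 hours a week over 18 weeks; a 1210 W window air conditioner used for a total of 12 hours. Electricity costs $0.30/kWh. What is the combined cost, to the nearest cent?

sump pump: Runtime = 2.5 h/day × 14 days = 35 h
sump pump: 0.7 kW × 35 h = 24.5 kWh
vacuum cleaner: Runtime = 5 h/week × 18 weeks = 90 h
vacuum cleaner: 1.05 kW × 90 h = 94.5 kWh
window air conditioner: 1.21 kW × 12 h = 14.52 kWh
Total energy = 133.52 kWh
Cost = 133.52 × $0.30 = $40.06

$40.06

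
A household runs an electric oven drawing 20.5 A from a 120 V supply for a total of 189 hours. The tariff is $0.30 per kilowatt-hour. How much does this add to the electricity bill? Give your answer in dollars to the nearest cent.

$139.48

Power = 20.5 A × 120 V = 2460 W = 2.46 kW
Energy = 2.46 kW × 189 h = 464.94 kWh
Cost = 464.94 kWh × $0.30/kWh = $139.48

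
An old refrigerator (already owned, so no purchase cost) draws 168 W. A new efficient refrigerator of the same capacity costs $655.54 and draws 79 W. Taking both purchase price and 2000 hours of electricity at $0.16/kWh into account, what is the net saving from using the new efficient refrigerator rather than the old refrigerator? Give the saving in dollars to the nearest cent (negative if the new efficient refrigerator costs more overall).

old refrigerator: $0.00 + (168/1000) kW × 2000 h × $0.16 = $0.00 + $53.76 = $53.76
new efficient refrigerator: $655.54 + (79/1000) kW × 2000 h × $0.16 = $655.54 + $25.28 = $680.82
Saving = $53.76 − $680.82 = −$627.06

-$627.06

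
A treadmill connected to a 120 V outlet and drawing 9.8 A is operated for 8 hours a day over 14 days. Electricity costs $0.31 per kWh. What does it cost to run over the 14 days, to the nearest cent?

$40.83

Power = 9.8 A × 120 V = 1176 W = 1.176 kW
Runtime = 8 h/day × 14 days = 112 h
Energy = 1.176 kW × 112 h = 131.712 kWh
Cost = 131.712 kWh × $0.31/kWh = $40.83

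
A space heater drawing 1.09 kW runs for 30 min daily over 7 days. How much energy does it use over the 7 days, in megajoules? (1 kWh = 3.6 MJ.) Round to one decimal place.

Runtime = 30 min × 7 = 210 min = 3.5 h
Energy = 1.09 kW × 3.5 h = 3.815 kWh
= 3.815 × 3.6 MJ = 13.7 MJ

13.7 MJ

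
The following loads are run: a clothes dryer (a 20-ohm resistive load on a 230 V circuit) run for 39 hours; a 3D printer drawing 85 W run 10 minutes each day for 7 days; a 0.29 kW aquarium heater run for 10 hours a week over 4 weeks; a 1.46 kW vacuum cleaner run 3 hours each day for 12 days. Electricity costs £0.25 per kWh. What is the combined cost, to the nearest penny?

£41.85

clothes dryer: Power = V²/R = 230²/20 = 2645 W = 2.645 kW
clothes dryer: 2.645 kW × 39 h = 103.155 kWh
3D printer: Runtime = 10 min × 7 = 70 min = 1.166666… h
3D printer: 0.085 kW × 1.166666… h = 0.099166… kWh
aquarium heater: Runtime = 10 h/week × 4 weeks = 40 h
aquarium heater: 0.29 kW × 40 h = 11.6 kWh
vacuum cleaner: Runtime = 3 h/day × 12 days = 36 h
vacuum cleaner: 1.46 kW × 36 h = 52.56 kWh
Total energy = 167.414166… kWh
Cost = 167.414166… × £0.25 = £41.85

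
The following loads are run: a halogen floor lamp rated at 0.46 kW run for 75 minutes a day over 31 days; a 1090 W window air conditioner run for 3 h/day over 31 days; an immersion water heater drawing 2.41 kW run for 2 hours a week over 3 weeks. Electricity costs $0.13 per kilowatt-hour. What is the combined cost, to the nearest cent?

halogen floor lamp: Runtime = 75 min × 31 = 2325 min = 38.75 h
halogen floor lamp: 0.46 kW × 38.75 h = 17.825 kWh
window air conditioner: Runtime = 3 h/day × 31 days = 93 h
window air conditioner: 1.09 kW × 93 h = 101.37 kWh
immersion water heater: Runtime = 2 h/week × 3 weeks = 6 h
immersion water heater: 2.41 kW × 6 h = 14.46 kWh
Total energy = 133.655 kWh
Cost = 133.655 × $0.13 = $17.38

$17.38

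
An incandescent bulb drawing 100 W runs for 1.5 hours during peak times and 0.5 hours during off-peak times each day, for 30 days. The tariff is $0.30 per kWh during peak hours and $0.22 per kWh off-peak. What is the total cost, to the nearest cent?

Peak energy = 0.1 kW × 1.5 h × 30 = 4.5 kWh
Off-peak energy = 0.1 kW × 0.5 h × 30 = 1.5 kWh
Cost = 4.5 × $0.30 + 1.5 × $0.22 = $1.35 + $0.33 = $1.68

$1.68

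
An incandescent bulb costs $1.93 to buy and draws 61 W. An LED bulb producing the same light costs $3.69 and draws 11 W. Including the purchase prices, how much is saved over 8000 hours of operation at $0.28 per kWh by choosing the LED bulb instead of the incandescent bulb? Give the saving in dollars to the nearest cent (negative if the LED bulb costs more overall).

incandescent bulb: $1.93 + (61/1000) kW × 8000 h × $0.28 = $1.93 + $136.64 = $138.57
LED bulb: $3.69 + (11/1000) kW × 8000 h × $0.28 = $3.69 + $24.64 = $28.33
Saving = $138.57 − $28.33 = $110.24

$110.24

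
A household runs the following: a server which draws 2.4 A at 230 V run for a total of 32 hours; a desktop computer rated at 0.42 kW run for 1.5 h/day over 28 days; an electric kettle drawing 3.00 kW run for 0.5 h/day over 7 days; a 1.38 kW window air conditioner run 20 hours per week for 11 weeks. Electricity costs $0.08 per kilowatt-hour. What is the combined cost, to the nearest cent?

$27.95

server: Power = 2.4 A × 230 V = 552 W = 0.552 kW
server: 0.552 kW × 32 h = 17.664 kWh
desktop computer: Runtime = 1.5 h/day × 28 days = 42 h
desktop computer: 0.42 kW × 42 h = 17.64 kWh
electric kettle: Runtime = 0.5 h/day × 7 days = 3.5 h
electric kettle: 3 kW × 3.5 h = 10.5 kWh
window air conditioner: Runtime = 20 h/week × 11 weeks = 220 h
window air conditioner: 1.38 kW × 220 h = 303.6 kWh
Total energy = 349.404 kWh
Cost = 349.404 × $0.08 = $27.95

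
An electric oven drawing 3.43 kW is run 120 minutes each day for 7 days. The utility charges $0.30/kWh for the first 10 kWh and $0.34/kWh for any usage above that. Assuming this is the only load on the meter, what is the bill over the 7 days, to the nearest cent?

Runtime = 120 min × 7 = 840 min = 14 h
Energy = 3.43 kW × 14 h = 48.02 kWh
Tier 1 (0–10 kWh): 10 × $0.30 = $3
Above 10 kWh: 38.02 × $0.34 = $12.9268
Bill = $15.93

$15.93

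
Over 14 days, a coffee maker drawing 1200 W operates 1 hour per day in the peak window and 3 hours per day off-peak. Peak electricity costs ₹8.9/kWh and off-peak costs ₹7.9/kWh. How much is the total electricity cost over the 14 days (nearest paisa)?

Peak energy = 1.2 kW × 1 h × 14 = 16.8 kWh
Off-peak energy = 1.2 kW × 3 h × 14 = 50.4 kWh
Cost = 16.8 × ₹8.9 + 50.4 × ₹7.9 = ₹149.52 + ₹398.16 = ₹547.68

₹547.68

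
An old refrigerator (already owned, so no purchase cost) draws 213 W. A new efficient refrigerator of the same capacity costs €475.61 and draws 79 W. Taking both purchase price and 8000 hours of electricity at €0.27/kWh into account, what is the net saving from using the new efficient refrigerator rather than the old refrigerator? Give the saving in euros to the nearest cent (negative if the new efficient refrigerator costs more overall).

-€186.17

old refrigerator: €0.00 + (213/1000) kW × 8000 h × €0.27 = €0.00 + €460.08 = €460.08
new efficient refrigerator: €475.61 + (79/1000) kW × 8000 h × €0.27 = €475.61 + €170.64 = €646.25
Saving = €460.08 − €646.25 = −€186.17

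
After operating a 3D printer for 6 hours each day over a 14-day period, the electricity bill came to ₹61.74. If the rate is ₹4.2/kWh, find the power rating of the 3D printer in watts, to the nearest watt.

175 W

Energy = ₹61.74 ÷ ₹4.2/kWh = 14.7 kWh
Runtime = 6 h/day × 14 days = 84 h
Power = 14.7 kWh ÷ 84 h = 0.175 kW = 175 W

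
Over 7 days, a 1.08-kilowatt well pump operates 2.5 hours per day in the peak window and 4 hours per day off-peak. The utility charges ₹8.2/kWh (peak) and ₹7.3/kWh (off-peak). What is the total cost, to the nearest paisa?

Peak energy = 1.08 kW × 2.5 h × 7 = 18.9 kWh
Off-peak energy = 1.08 kW × 4 h × 7 = 30.24 kWh
Cost = 18.9 × ₹8.2 + 30.24 × ₹7.3 = ₹154.98 + ₹220.752 = ₹375.73

₹375.73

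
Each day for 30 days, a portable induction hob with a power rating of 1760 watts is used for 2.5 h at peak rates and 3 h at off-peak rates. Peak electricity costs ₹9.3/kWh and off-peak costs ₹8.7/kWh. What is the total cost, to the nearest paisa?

Peak energy = 1.76 kW × 2.5 h × 30 = 132 kWh
Off-peak energy = 1.76 kW × 3 h × 30 = 158.4 kWh
Cost = 132 × ₹9.3 + 158.4 × ₹8.7 = ₹1227.6 + ₹1378.08 = ₹2605.68

₹2605.68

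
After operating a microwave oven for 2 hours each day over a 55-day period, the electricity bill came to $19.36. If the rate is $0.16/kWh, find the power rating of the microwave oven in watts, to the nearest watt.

1100 W

Energy = $19.36 ÷ $0.16/kWh = 121 kWh
Runtime = 2 h/day × 55 days = 110 h
Power = 121 kWh ÷ 110 h = 1.1 kW = 1100 W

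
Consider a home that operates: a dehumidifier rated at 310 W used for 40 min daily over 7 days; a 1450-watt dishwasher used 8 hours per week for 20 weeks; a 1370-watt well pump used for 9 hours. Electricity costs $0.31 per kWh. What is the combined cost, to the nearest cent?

dehumidifier: Runtime = 40 min × 7 = 280 min = 4.666666… h
dehumidifier: 0.31 kW × 4.666666… h = 1.446666… kWh
dishwasher: Runtime = 8 h/week × 20 weeks = 160 h
dishwasher: 1.45 kW × 160 h = 232 kWh
well pump: 1.37 kW × 9 h = 12.33 kWh
Total energy = 245.776666… kWh
Cost = 245.776666… × $0.31 = $76.19

$76.19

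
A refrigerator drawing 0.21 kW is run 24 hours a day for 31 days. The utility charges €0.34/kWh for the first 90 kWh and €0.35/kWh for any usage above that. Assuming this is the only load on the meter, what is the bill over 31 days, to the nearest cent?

€53.78

Runtime = 24 h × 31 = 744 h
Energy = 0.21 kW × 744 h = 156.24 kWh
Tier 1 (0–90 kWh): 90 × €0.34 = €30.6
Above 90 kWh: 66.24 × €0.35 = €23.184
Bill = €53.78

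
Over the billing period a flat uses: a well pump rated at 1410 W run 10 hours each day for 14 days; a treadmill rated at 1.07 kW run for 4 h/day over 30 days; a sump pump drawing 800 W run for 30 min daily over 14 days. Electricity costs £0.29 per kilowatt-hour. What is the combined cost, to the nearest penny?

well pump: Runtime = 10 h/day × 14 days = 140 h
well pump: 1.41 kW × 140 h = 197.4 kWh
treadmill: Runtime = 4 h/day × 30 days = 120 h
treadmill: 1.07 kW × 120 h = 128.4 kWh
sump pump: Runtime = 30 min × 14 = 420 min = 7 h
sump pump: 0.8 kW × 7 h = 5.6 kWh
Total energy = 331.4 kWh
Cost = 331.4 × £0.29 = £96.11

£96.11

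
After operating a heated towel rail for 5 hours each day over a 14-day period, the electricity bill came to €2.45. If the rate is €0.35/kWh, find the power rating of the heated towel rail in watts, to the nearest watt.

Energy = €2.45 ÷ €0.35/kWh = 7 kWh
Runtime = 5 h/day × 14 days = 70 h
Power = 7 kWh ÷ 70 h = 0.1 kW = 100 W

100 W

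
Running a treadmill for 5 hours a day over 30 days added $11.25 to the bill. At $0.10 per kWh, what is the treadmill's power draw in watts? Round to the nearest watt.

Energy = $11.25 ÷ $0.10/kWh = 112.5 kWh
Runtime = 5 h/day × 30 days = 150 h
Power = 112.5 kWh ÷ 150 h = 0.75 kW = 750 W

750 W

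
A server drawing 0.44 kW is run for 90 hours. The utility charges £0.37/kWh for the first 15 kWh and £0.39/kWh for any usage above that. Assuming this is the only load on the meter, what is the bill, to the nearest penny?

Energy = 0.44 kW × 90 h = 39.6 kWh
Tier 1 (0–15 kWh): 15 × £0.37 = £5.55
Above 15 kWh: 24.6 × £0.39 = £9.594
Bill = £15.14

£15.14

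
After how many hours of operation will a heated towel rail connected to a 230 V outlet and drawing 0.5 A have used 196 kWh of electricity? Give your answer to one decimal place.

Power = 0.5 A × 230 V = 115 W = 0.115 kW
Hours = 196 kWh ÷ 0.115 kW = 1704.3 h

1704.3 h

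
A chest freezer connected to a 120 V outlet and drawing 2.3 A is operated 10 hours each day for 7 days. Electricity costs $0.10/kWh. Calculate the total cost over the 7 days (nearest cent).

$1.93

Power = 2.3 A × 120 V = 276 W = 0.276 kW
Runtime = 10 h/day × 7 days = 70 h
Energy = 0.276 kW × 70 h = 19.32 kWh
Cost = 19.32 kWh × $0.10/kWh = $1.93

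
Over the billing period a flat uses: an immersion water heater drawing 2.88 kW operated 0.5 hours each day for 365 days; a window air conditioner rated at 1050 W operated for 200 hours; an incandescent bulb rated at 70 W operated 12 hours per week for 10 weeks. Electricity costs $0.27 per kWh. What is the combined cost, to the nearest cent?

$200.88

immersion water heater: Runtime = 0.5 h/day × 365 days = 182.5 h
immersion water heater: 2.88 kW × 182.5 h = 525.6 kWh
window air conditioner: 1.05 kW × 200 h = 210 kWh
incandescent bulb: Runtime = 12 h/week × 10 weeks = 120 h
incandescent bulb: 0.07 kW × 120 h = 8.4 kWh
Total energy = 744 kWh
Cost = 744 × $0.27 = $200.88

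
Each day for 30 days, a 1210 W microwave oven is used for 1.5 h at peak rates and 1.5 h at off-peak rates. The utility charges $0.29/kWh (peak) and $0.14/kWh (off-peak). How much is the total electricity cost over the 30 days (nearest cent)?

$23.41

Peak energy = 1.21 kW × 1.5 h × 30 = 54.45 kWh
Off-peak energy = 1.21 kW × 1.5 h × 30 = 54.45 kWh
Cost = 54.45 × $0.29 + 54.45 × $0.14 = $15.7905 + $7.623 = $23.41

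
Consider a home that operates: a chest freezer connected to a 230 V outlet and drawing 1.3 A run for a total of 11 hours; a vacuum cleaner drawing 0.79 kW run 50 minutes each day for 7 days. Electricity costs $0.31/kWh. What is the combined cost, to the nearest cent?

$2.45

chest freezer: Power = 1.3 A × 230 V = 299 W = 0.299 kW
chest freezer: 0.299 kW × 11 h = 3.289 kWh
vacuum cleaner: Runtime = 50 min × 7 = 350 min = 5.833333… h
vacuum cleaner: 0.79 kW × 5.833333… h = 4.608333… kWh
Total energy = 7.897333… kWh
Cost = 7.897333… × $0.31 = $2.45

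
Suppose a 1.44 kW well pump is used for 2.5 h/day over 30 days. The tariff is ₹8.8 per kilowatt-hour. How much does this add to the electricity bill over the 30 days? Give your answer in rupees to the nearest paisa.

₹950.40

Runtime = 2.5 h/day × 30 days = 75 h
Energy = 1.44 kW × 75 h = 108 kWh
Cost = 108 kWh × ₹8.8/kWh = ₹950.40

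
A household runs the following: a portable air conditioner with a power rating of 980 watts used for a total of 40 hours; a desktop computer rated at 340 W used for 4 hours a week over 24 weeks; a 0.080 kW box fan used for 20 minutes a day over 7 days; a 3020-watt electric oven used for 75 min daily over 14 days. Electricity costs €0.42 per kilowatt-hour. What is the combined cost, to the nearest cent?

portable air conditioner: 0.98 kW × 40 h = 39.2 kWh
desktop computer: Runtime = 4 h/week × 24 weeks = 96 h
desktop computer: 0.34 kW × 96 h = 32.64 kWh
box fan: Runtime = 20 min × 7 = 140 min = 2.333333… h
box fan: 0.08 kW × 2.333333… h = 0.186666… kWh
electric oven: Runtime = 75 min × 14 = 1050 min = 17.5 h
electric oven: 3.02 kW × 17.5 h = 52.85 kWh
Total energy = 124.876666… kWh
Cost = 124.876666… × €0.42 = €52.45

€52.45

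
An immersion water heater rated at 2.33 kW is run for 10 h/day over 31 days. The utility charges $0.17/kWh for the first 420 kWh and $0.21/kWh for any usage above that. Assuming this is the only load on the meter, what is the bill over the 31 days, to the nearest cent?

$134.88

Runtime = 10 h/day × 31 days = 310 h
Energy = 2.33 kW × 310 h = 722.3 kWh
Tier 1 (0–420 kWh): 420 × $0.17 = $71.4
Above 420 kWh: 302.3 × $0.21 = $63.483
Bill = $134.88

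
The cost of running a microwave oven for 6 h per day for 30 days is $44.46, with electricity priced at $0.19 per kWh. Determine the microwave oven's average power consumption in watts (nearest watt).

Energy = $44.46 ÷ $0.19/kWh = 234 kWh
Runtime = 6 h/day × 30 days = 180 h
Power = 234 kWh ÷ 180 h = 1.3 kW = 1300 W

1300 W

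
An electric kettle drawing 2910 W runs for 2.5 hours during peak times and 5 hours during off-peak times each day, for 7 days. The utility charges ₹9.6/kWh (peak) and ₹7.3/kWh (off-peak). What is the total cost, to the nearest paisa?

Peak energy = 2.91 kW × 2.5 h × 7 = 50.925 kWh
Off-peak energy = 2.91 kW × 5 h × 7 = 101.85 kWh
Cost = 50.925 × ₹9.6 + 101.85 × ₹7.3 = ₹488.88 + ₹743.505 = ₹1232.39

₹1232.39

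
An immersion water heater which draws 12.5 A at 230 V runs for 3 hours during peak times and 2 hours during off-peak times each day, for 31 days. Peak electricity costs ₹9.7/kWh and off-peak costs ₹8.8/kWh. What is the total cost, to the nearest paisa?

Power = 12.5 A × 230 V = 2875 W = 2.875 kW
Peak energy = 2.875 kW × 3 h × 31 = 267.375 kWh
Off-peak energy = 2.875 kW × 2 h × 31 = 178.25 kWh
Cost = 267.375 × ₹9.7 + 178.25 × ₹8.8 = ₹2593.5375 + ₹1568.6 = ₹4162.14

₹4162.14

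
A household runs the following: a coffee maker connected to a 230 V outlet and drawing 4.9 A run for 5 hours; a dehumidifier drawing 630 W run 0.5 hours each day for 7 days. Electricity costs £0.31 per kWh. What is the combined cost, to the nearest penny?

coffee maker: Power = 4.9 A × 230 V = 1127 W = 1.127 kW
coffee maker: 1.127 kW × 5 h = 5.635 kWh
dehumidifier: Runtime = 0.5 h/day × 7 days = 3.5 h
dehumidifier: 0.63 kW × 3.5 h = 2.205 kWh
Total energy = 7.84 kWh
Cost = 7.84 × £0.31 = £2.43

£2.43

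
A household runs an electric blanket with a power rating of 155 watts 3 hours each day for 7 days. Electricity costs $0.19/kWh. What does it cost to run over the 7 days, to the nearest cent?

Runtime = 3 h/day × 7 days = 21 h
Energy = 0.155 kW × 21 h = 3.255 kWh
Cost = 3.255 kWh × $0.19/kWh = $0.62

$0.62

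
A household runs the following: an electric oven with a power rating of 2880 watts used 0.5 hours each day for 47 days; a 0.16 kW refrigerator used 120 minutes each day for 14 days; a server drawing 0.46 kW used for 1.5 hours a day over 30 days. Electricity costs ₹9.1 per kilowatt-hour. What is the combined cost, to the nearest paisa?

₹845.03

electric oven: Runtime = 0.5 h/day × 47 days = 23.5 h
electric oven: 2.88 kW × 23.5 h = 67.68 kWh
refrigerator: Runtime = 120 min × 14 = 1680 min = 28 h
refrigerator: 0.16 kW × 28 h = 4.48 kWh
server: Runtime = 1.5 h/day × 30 days = 45 h
server: 0.46 kW × 45 h = 20.7 kWh
Total energy = 92.86 kWh
Cost = 92.86 × ₹9.1 = ₹845.03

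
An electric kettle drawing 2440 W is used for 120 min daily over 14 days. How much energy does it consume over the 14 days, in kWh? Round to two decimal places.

Runtime = 120 min × 14 = 1680 min = 28 h
Energy = 2.44 kW × 28 h = 68.32 kWh

68.32 kWh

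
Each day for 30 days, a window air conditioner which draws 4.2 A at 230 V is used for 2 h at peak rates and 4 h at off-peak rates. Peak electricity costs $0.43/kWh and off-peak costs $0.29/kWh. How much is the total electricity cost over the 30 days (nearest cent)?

Power = 4.2 A × 230 V = 966 W = 0.966 kW
Peak energy = 0.966 kW × 2 h × 30 = 57.96 kWh
Off-peak energy = 0.966 kW × 4 h × 30 = 115.92 kWh
Cost = 57.96 × $0.43 + 115.92 × $0.29 = $24.9228 + $33.6168 = $58.54

$58.54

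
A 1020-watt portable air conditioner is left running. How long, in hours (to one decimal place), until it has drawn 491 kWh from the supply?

Hours = 491 kWh ÷ 1.02 kW = 481.4 h

481.4 h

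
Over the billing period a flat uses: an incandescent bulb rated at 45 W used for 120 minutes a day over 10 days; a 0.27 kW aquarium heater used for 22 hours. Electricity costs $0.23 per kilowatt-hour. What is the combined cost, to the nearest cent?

incandescent bulb: Runtime = 120 min × 10 = 1200 min = 20 h
incandescent bulb: 0.045 kW × 20 h = 0.9 kWh
aquarium heater: 0.27 kW × 22 h = 5.94 kWh
Total energy = 6.84 kWh
Cost = 6.84 × $0.23 = $1.57

$1.57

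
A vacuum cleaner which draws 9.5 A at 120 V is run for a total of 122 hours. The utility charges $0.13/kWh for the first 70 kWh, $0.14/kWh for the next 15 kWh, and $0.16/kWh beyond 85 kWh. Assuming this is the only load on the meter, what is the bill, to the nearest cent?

$19.85

Power = 9.5 A × 120 V = 1140 W = 1.14 kW
Energy = 1.14 kW × 122 h = 139.08 kWh
Tier 1 (0–70 kWh): 70 × $0.13 = $9.1
Tier 2 (70–85 kWh): 15 × $0.14 = $2.1
Above 85 kWh: 54.08 × $0.16 = $8.6528
Bill = $19.85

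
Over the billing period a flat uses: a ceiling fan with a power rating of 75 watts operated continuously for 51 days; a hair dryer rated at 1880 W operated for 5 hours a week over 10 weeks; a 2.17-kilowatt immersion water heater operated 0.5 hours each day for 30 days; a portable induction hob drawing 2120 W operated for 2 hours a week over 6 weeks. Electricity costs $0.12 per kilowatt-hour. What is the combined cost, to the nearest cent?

ceiling fan: Runtime = 24 h × 51 = 1224 h
ceiling fan: 0.075 kW × 1224 h = 91.8 kWh
hair dryer: Runtime = 5 h/week × 10 weeks = 50 h
hair dryer: 1.88 kW × 50 h = 94 kWh
immersion water heater: Runtime = 0.5 h/day × 30 days = 15 h
immersion water heater: 2.17 kW × 15 h = 32.55 kWh
portable induction hob: Runtime = 2 h/week × 6 weeks = 12 h
portable induction hob: 2.12 kW × 12 h = 25.44 kWh
Total energy = 243.79 kWh
Cost = 243.79 × $0.12 = $29.25

$29.25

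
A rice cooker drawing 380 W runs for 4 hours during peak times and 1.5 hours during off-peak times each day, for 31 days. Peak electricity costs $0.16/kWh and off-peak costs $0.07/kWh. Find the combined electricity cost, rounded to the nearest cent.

$8.78

Peak energy = 0.38 kW × 4 h × 31 = 47.12 kWh
Off-peak energy = 0.38 kW × 1.5 h × 31 = 17.67 kWh
Cost = 47.12 × $0.16 + 17.67 × $0.07 = $7.5392 + $1.2369 = $8.78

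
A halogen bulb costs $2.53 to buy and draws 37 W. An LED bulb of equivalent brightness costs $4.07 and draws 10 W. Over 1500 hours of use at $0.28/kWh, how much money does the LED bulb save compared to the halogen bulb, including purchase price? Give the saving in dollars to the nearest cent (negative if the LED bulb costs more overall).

$9.80

halogen bulb: $2.53 + (37/1000) kW × 1500 h × $0.28 = $2.53 + $15.54 = $18.07
LED bulb: $4.07 + (10/1000) kW × 1500 h × $0.28 = $4.07 + $4.2 = $8.27
Saving = $18.07 − $8.27 = $9.8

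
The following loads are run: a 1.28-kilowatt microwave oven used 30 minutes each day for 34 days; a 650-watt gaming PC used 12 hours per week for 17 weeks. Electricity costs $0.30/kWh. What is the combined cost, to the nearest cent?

microwave oven: Runtime = 30 min × 34 = 1020 min = 17 h
microwave oven: 1.28 kW × 17 h = 21.76 kWh
gaming PC: Runtime = 12 h/week × 17 weeks = 204 h
gaming PC: 0.65 kW × 204 h = 132.6 kWh
Total energy = 154.36 kWh
Cost = 154.36 × $0.30 = $46.31

$46.31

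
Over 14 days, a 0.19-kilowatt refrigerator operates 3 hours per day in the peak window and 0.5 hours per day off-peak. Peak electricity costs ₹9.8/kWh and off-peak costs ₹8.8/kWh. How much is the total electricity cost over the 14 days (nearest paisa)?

Peak energy = 0.19 kW × 3 h × 14 = 7.98 kWh
Off-peak energy = 0.19 kW × 0.5 h × 14 = 1.33 kWh
Cost = 7.98 × ₹9.8 + 1.33 × ₹8.8 = ₹78.204 + ₹11.704 = ₹89.91

₹89.91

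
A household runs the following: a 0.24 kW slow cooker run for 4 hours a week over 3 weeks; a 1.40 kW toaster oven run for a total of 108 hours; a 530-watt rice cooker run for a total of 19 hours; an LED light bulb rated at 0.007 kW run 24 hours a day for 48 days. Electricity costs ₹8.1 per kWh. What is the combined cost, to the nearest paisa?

slow cooker: Runtime = 4 h/week × 3 weeks = 12 h
slow cooker: 0.24 kW × 12 h = 2.88 kWh
toaster oven: 1.4 kW × 108 h = 151.2 kWh
rice cooker: 0.53 kW × 19 h = 10.07 kWh
LED light bulb: Runtime = 24 h × 48 = 1152 h
LED light bulb: 0.007 kW × 1152 h = 8.064 kWh
Total energy = 172.214 kWh
Cost = 172.214 × ₹8.1 = ₹1394.93

₹1394.93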